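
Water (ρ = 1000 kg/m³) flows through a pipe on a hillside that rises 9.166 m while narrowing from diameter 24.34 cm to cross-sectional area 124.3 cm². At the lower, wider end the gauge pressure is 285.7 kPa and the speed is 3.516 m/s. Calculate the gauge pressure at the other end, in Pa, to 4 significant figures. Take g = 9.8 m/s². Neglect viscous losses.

The volume flow rate is constant, so v₂ = (A₁/A₂)v₁ = (465.3/124.3)·3.516 = 13.16 m/s.
Bernoulli: P₁ + ½ρv₁² + ρg h₁ = P₂ + ½ρv₂² + ρg h₂, so P₂ = P₁ + ½ρ(v₁² − v₂²) − ρg(h₂ − h₁).
P₂ = 285700 + ½·1000·(3.516² − 13.16²) − 1000·9.8·(+9.166) = 285700 + (-80430) − (89830) = 115400 Pa.

115400 Pa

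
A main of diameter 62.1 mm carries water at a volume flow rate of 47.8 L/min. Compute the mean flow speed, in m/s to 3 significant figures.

Q = 47.8 L/min = 0.000797 m³/s.
v = Q/A = 0.000797 / 0.00303 = 0.263 m/s.

v = 0.263 m/s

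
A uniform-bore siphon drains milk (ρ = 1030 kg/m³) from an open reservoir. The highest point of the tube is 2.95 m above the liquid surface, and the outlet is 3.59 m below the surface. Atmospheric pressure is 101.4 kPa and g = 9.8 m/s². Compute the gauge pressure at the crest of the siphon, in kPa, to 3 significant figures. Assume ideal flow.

-66.0 kPa

From the surface to the outlet (both open to atmosphere, surface at rest): v = √(2g·h_out) = √(2·9.8·3.59) = 8.39 m/s.
Continuity keeps v the same throughout the tube; from surface to crest, P_atm + 0 = P_top + ½ρv² + ρg·h_top.
P_top = 101400 − ½·1030·8.39² − 1030·9.8·2.95 = 35400 Pa. So P_gauge = P_top − P_atm = -66000 Pa.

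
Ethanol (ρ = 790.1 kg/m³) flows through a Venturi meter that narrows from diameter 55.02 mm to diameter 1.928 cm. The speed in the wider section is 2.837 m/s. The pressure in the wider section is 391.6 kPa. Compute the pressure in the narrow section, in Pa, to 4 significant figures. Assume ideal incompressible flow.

Continuity gives A₁v₁ = A₂v₂, so v₂ = (23.78 cm²)/(2.919 cm²) × 2.837 m/s = 23.10 m/s.
With no height change, Bernoulli's equation is P₁ + ½ρv₁² = P₂ + ½ρv₂².
P₂ = P₁ − ½ρ(v₂² − v₁²) = 391600 − ½·790.1·(23.10² − 2.837²) = 391600 − 207700 = 183900 Pa.

183900 Pa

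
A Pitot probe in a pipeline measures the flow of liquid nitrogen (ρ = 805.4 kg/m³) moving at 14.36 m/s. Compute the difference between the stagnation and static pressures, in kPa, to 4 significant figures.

The dynamic pressure equals the rise in static pressure at the stagnation point: ΔP = ½ρv².
ΔP = ½·805.4·14.36² = 83040 Pa.

ΔP = 83.04 kPa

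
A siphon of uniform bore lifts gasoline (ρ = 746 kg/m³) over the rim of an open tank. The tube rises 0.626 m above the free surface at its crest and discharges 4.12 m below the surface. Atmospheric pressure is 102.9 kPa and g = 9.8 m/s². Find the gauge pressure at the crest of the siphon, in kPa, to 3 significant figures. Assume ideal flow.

Bernoulli surface→outlet gives ½v² = g·h_out, so v = √(2·9.8·4.12) = 8.99 m/s.
The bore is uniform, so the speed at the crest is the same v. Bernoulli surface→crest: P_atm = P_top + ½ρv² + ρg·h_top.
P_top = 102900 − ½·746·8.99² − 746·9.8·0.626 = 68200 Pa. So P_gauge = P_top − P_atm = -34700 Pa.

-34.7 kPa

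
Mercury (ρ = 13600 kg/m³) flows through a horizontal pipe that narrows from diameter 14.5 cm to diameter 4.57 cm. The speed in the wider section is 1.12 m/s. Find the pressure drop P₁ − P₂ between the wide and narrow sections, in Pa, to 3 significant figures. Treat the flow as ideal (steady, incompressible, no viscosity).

856000 Pa

The volume flow rate is constant, so v₂ = (A₁/A₂)v₁ = (165/16.4)·1.12 = 11.3 m/s.
The pipe is horizontal, so Bernoulli reduces to P₁ + ½ρv₁² = P₂ + ½ρv₂².
P₁ − P₂ = ½·13600·(11.3² − 1.12²) = ½·13600·126 = 856000 Pa.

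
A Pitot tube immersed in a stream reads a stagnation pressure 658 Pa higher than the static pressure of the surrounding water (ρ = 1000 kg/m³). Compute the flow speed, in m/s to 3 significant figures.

v ≈ 1.15 m/s

Bernoulli between the free stream and the stagnation point: ½ρv² = P_stag − P_static.
v = √(2ΔP/ρ) = √(2·658/1000) = 1.15 m/s.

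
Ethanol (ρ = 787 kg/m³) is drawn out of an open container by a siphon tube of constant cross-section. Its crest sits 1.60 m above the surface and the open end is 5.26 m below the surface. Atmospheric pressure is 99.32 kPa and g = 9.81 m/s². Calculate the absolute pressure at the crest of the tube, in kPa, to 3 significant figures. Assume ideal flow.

P_top = 46.4 kPa

Bernoulli surface→outlet gives ½v² = g·h_out, so v = √(2·9.81·5.26) = 10.2 m/s.
Continuity keeps v the same throughout the tube; from surface to crest, P_atm + 0 = P_top + ½ρv² + ρg·h_top.
P_top = 99320 − ½·787·10.2² − 787·9.81·1.60 = 46400 Pa.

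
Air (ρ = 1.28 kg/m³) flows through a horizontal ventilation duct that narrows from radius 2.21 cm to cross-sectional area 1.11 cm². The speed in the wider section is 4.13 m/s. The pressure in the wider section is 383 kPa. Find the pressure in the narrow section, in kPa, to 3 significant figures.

The volume flow rate is constant, so v₂ = (A₁/A₂)v₁ = (15.3/1.11)·4.13 = 57.1 m/s.
Along the horizontal streamline, P + ½ρv² is constant.
P₂ = P₁ − ½ρ(v₂² − v₁²) = 383000 − ½·1.28·(57.1² − 4.13²) = 383000 − 2080 = 381000 Pa.

P₂ = 381 kPa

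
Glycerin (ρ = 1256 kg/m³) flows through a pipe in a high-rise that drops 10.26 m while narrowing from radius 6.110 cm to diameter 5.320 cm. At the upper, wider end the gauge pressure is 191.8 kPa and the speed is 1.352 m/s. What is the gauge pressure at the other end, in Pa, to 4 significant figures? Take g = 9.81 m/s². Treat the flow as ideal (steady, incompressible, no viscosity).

By continuity, v₂ = v₁·A₁/A₂ = 1.352·(117.3/22.23) = 7.133 m/s.
Bernoulli: P₁ + ½ρv₁² + ρg h₁ = P₂ + ½ρv₂² + ρg h₂, so P₂ = P₁ + ½ρ(v₁² − v₂²) − ρg(h₂ − h₁).
P₂ = 191800 + ½·1256·(1.352² − 7.133²) − 1256·9.81·(−10.26) = 191800 + (-30810) − (-126400) = 287400 Pa.

P₂ ≈ 287400 Pa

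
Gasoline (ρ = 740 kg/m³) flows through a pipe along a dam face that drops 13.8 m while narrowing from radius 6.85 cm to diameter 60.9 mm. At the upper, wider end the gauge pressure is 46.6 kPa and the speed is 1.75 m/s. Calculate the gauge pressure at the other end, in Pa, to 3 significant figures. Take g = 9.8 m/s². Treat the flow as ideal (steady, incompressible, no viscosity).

P₂ ≈ 119000 Pa

Continuity gives A₁v₁ = A₂v₂, so v₂ = (147 cm²)/(29.1 cm²) × 1.75 m/s = 8.86 m/s.
Bernoulli: P₁ + ½ρv₁² + ρg h₁ = P₂ + ½ρv₂² + ρg h₂, so P₂ = P₁ + ½ρ(v₁² − v₂²) − ρg(h₂ − h₁).
P₂ = 46600 + ½·740·(1.75² − 8.86²) − 740·9.8·(−13.8) = 46600 + (-27900) − (-100000) = 119000 Pa.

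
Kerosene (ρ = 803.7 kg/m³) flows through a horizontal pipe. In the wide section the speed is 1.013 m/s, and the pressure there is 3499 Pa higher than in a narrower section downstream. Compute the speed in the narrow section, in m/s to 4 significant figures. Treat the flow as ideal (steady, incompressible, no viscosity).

v₂ ≈ 3.120 m/s

Horizontal Bernoulli: P₁ + ½ρv₁² = P₂ + ½ρv₂², so v₂² = v₁² + 2(P₁ − P₂)/ρ.
v₂ = √(1.013² + 2·3499/803.7) = √(1.026 + 8.707) = 3.120 m/s.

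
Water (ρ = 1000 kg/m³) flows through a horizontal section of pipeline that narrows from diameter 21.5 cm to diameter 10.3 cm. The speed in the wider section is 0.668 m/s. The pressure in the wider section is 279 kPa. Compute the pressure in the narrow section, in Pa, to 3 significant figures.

275000 Pa

Continuity gives A₁v₁ = A₂v₂, so v₂ = (363 cm²)/(83.3 cm²) × 0.668 m/s = 2.91 m/s.
Along the horizontal streamline, P + ½ρv² is constant.
P₂ = P₁ − ½ρ(v₂² − v₁²) = 279000 − ½·1000·(2.91² − 0.668²) = 279000 − 4010 = 275000 Pa.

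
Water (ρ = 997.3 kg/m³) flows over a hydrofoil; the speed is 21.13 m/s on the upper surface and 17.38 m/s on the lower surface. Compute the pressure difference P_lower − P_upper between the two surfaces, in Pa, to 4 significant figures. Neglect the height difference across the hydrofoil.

ΔP ≈ 72010 Pa

Bernoulli (same height): P_lower − P_upper = ½ρ(v_upper² − v_lower²).
ΔP = ½·997.3·(21.13² − 17.38²) = 72010 Pa.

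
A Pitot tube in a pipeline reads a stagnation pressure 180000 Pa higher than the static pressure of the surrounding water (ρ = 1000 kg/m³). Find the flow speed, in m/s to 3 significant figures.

The dynamic pressure equals the rise in static pressure at the stagnation point: ΔP = ½ρv².
v = √(2ΔP/ρ) = √(2·180000/1000) = 19.0 m/s.

v = 19.0 m/s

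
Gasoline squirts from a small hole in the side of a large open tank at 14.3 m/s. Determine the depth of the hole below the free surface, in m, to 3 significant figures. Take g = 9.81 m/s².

For a small hole in a large open tank, ½v² = gh, giving h = v²/(2g).
h = 14.3²/(2·9.81) = 204/19.62 = 10.4 m.

h ≈ 10.4 m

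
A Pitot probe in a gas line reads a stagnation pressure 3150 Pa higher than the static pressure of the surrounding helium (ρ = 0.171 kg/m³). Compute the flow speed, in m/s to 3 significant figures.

At the stagnation point the flow is brought to rest, so Bernoulli gives P_stag − P_static = ½ρv².
v = √(2ΔP/ρ) = √(2·3150/0.171) = 192 m/s.

192 m/s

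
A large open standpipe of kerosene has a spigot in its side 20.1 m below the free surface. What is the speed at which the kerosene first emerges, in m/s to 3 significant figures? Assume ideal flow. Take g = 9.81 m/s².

v = 19.9 m/s

Bernoulli from surface to hole (P equal, v_surface ≈ 0): v = √(2gh) = √(2×9.81×20.1) = 19.9 m/s.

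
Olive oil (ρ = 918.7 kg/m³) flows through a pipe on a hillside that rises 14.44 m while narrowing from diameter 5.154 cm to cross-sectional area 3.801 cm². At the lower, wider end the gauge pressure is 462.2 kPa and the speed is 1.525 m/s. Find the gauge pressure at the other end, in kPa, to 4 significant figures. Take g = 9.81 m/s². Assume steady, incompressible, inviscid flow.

The volume flow rate is constant, so v₂ = (A₁/A₂)v₁ = (20.86/3.801)·1.525 = 8.370 m/s.
Energy conservation along the streamline gives P₂ = P₁ − ½ρ(v₂² − v₁²) − ρg(h₂ − h₁).
P₂ = 462200 + ½·918.7·(1.525² − 8.370²) − 918.7·9.81·(+14.44) = 462200 + (-31120) − (130100) = 300900 Pa.

P₂ = 300.9 kPa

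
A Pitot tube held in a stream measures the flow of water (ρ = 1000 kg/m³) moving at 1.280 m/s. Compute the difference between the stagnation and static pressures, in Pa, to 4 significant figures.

ΔP = 819.2 Pa

The dynamic pressure equals the rise in static pressure at the stagnation point: ΔP = ½ρv².
ΔP = ½·1000·1.280² = 819.2 Pa.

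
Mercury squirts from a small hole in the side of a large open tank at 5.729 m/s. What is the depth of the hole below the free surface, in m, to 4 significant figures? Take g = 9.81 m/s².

Torricelli: v = √(2gh), so h = v²/(2g).
h = 5.729²/(2·9.81) = 32.82/19.62 = 1.673 m.

h = 1.673 m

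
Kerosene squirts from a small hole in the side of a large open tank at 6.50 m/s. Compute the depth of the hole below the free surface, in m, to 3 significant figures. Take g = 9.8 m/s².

Inverting v = √(2gh) gives h = v² / 2g.
h = 6.50²/(2·9.8) = 42.2/19.60 = 2.16 m.

2.16 m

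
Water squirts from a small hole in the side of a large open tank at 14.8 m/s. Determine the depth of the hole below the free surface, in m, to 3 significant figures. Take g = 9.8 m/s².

For a small hole in a large open tank, ½v² = gh, giving h = v²/(2g).
h = 14.8²/(2·9.8) = 219/19.60 = 11.2 m.

11.2 m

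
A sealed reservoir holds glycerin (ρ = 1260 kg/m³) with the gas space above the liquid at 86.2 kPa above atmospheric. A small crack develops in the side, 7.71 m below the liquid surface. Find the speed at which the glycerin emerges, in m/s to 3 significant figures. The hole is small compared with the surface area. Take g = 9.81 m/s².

v = 17.0 m/s

Take point 1 at the surface (v₁ ≈ 0) and point 2 at the hole (at atmospheric pressure). Bernoulli: P₁ + ρg h = P_atm + ½ρv₂².
With P₁ − P_atm = 86200 Pa, v₂ = √(2gh + 2ΔP/ρ) = √(2·9.81·7.71 + 2·86200/1260) = 17.0 m/s.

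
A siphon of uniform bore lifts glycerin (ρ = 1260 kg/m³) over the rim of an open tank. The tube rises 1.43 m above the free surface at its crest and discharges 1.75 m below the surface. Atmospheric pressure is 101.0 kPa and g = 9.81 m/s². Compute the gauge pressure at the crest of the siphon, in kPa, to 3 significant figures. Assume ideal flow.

-39.3 kPa

From the surface to the outlet (both open to atmosphere, surface at rest): v = √(2g·h_out) = √(2·9.81·1.75) = 5.86 m/s.
With constant cross-section the crest speed equals v; applying Bernoulli from the surface up to the crest, P_top = P_atm − ½ρv² − ρg·h_top.
P_top = 101000 − ½·1260·5.86² − 1260·9.81·1.43 = 61700 Pa. So P_gauge = P_top − P_atm = -39300 Pa.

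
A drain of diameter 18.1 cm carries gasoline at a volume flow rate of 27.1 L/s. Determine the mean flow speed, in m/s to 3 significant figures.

v ≈ 1.05 m/s

Q = 27.1 L/s = 0.0271 m³/s.
v = Q/A = 0.0271 / 0.0257 = 1.05 m/s.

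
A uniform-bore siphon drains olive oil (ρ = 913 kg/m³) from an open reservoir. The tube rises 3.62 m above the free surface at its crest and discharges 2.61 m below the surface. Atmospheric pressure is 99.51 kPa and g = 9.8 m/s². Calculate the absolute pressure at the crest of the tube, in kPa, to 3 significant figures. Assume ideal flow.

Bernoulli surface→outlet gives ½v² = g·h_out, so v = √(2·9.8·2.61) = 7.15 m/s.
The bore is uniform, so the speed at the crest is the same v. Bernoulli surface→crest: P_atm = P_top + ½ρv² + ρg·h_top.
P_top = 99510 − ½·913·7.15² − 913·9.8·3.62 = 43800 Pa.

P_top ≈ 43.8 kPa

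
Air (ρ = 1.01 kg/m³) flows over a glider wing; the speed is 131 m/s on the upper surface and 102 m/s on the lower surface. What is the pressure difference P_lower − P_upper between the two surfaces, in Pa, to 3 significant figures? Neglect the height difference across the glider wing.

Bernoulli (same height): P_lower − P_upper = ½ρ(v_upper² − v_lower²).
ΔP = ½·1.01·(131² − 102²) = 3410 Pa.

ΔP ≈ 3410 Pa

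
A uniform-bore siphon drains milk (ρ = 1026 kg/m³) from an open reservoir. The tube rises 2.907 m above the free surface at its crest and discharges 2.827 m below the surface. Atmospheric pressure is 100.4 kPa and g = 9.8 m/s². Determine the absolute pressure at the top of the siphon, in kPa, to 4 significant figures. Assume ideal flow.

The outlet speed comes from Torricelli: v = √(2g·2.827) = 7.444 m/s.
With constant cross-section the crest speed equals v; applying Bernoulli from the surface up to the crest, P_top = P_atm − ½ρv² − ρg·h_top.
P_top = 100400 − ½·1026·7.444² − 1026·9.8·2.907 = 42750 Pa.

42.75 kPa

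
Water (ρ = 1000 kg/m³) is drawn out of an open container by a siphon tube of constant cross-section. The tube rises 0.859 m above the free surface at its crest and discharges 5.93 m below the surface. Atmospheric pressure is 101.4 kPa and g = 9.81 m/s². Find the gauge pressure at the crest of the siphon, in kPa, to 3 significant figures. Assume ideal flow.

P_gauge ≈ -66.6 kPa

From the surface to the outlet (both open to atmosphere, surface at rest): v = √(2g·h_out) = √(2·9.81·5.93) = 10.8 m/s.
Continuity keeps v the same throughout the tube; from surface to crest, P_atm + 0 = P_top + ½ρv² + ρg·h_top.
P_top = 101400 − ½·1000·10.8² − 1000·9.81·0.859 = 34800 Pa. So P_gauge = P_top − P_atm = -66600 Pa.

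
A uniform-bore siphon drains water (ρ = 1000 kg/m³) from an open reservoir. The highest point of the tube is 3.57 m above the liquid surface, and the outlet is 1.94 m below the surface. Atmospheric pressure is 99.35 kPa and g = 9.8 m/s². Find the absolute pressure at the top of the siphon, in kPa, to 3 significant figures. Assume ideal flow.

P_top ≈ 45.4 kPa

The outlet speed comes from Torricelli: v = √(2g·1.94) = 6.17 m/s.
With constant cross-section the crest speed equals v; applying Bernoulli from the surface up to the crest, P_top = P_atm − ½ρv² − ρg·h_top.
P_top = 99350 − ½·1000·6.17² − 1000·9.8·3.57 = 45400 Pa.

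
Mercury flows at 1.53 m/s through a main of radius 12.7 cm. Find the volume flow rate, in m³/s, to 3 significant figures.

Q = A·v = 0.0507 m² × 1.53 m/s = 0.0775 m³/s.

0.0775 m³/s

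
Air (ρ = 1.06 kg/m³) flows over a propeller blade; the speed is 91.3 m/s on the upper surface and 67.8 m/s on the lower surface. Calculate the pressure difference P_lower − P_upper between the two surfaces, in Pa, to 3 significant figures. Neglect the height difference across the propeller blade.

ΔP = 1980 Pa

With negligible Δh, P + ½ρv² is constant, so P_low − P_up = ½ρ(v_up² − v_low²).
ΔP = ½·1.06·(91.3² − 67.8²) = 1980 Pa.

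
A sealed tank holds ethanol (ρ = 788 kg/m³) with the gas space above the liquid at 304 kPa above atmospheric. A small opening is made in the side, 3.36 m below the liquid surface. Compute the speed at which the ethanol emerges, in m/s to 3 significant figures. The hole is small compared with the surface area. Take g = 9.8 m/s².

v = 28.9 m/s

Take point 1 at the surface (v₁ ≈ 0) and point 2 at the hole (at atmospheric pressure). Bernoulli: P₁ + ρg h = P_atm + ½ρv₂².
With P₁ − P_atm = 304000 Pa, v₂ = √(2gh + 2ΔP/ρ) = √(2·9.8·3.36 + 2·304000/788) = 28.9 m/s.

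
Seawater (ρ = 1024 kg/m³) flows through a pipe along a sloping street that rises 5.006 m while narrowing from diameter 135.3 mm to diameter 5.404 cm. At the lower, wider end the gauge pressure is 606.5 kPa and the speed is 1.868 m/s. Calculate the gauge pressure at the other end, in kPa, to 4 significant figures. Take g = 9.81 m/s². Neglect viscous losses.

P₂ ≈ 487.8 kPa

Mass conservation (A₁v₁ = A₂v₂) gives v₂ = 1.868 × 143.8/22.94 = 11.71 m/s.
Bernoulli: P₁ + ½ρv₁² + ρg h₁ = P₂ + ½ρv₂² + ρg h₂, so P₂ = P₁ + ½ρ(v₁² − v₂²) − ρg(h₂ − h₁).
P₂ = 606500 + ½·1024·(1.868² − 11.71²) − 1024·9.81·(+5.006) = 606500 + (-68420) − (50290) = 487800 Pa.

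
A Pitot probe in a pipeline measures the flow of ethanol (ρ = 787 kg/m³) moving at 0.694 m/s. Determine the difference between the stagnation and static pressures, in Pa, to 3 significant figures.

Bernoulli between the free stream and the stagnation point: ½ρv² = P_stag − P_static.
ΔP = ½·787·0.694² = 190 Pa.

190 Pa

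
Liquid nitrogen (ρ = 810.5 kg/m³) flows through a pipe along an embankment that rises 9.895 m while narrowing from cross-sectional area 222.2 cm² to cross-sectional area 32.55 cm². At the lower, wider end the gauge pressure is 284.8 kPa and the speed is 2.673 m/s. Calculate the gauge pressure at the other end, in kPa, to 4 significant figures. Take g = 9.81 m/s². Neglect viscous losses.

P₂ ≈ 74.09 kPa

Mass conservation (A₁v₁ = A₂v₂) gives v₂ = 2.673 × 222.2/32.55 = 18.25 m/s.
Applying Bernoulli between the two ends and solving for P₂: P₂ = P₁ + ½ρ(v₁² − v₂²) − ρgΔh.
P₂ = 284800 + ½·810.5·(2.673² − 18.25²) − 810.5·9.81·(+9.895) = 284800 + (-132000) − (78680) = 74090 Pa.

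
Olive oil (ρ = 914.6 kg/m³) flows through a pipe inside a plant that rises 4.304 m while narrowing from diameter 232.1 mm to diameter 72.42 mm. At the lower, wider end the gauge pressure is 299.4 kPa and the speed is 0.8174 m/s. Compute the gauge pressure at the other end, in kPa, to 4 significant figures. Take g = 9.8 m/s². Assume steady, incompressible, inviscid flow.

P₂ ≈ 228.9 kPa

Continuity gives A₁v₁ = A₂v₂, so v₂ = (423.1 cm²)/(41.19 cm²) × 0.8174 m/s = 8.396 m/s.
Bernoulli: P₁ + ½ρv₁² + ρg h₁ = P₂ + ½ρv₂² + ρg h₂, so P₂ = P₁ + ½ρ(v₁² − v₂²) − ρg(h₂ − h₁).
P₂ = 299400 + ½·914.6·(0.8174² − 8.396²) − 914.6·9.8·(+4.304) = 299400 + (-31930) − (38580) = 228900 Pa.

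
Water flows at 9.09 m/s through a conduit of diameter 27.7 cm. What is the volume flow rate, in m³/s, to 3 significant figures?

Q = 0.548 m³/s

Q = A·v = 0.0603 m² × 9.09 m/s = 0.548 m³/s.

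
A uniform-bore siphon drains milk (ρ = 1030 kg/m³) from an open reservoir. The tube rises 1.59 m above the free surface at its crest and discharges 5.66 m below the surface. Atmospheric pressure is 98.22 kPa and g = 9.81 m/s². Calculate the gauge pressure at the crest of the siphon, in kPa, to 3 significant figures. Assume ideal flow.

From the surface to the outlet (both open to atmosphere, surface at rest): v = √(2g·h_out) = √(2·9.81·5.66) = 10.5 m/s.
With constant cross-section the crest speed equals v; applying Bernoulli from the surface up to the crest, P_top = P_atm − ½ρv² − ρg·h_top.
P_top = 98220 − ½·1030·10.5² − 1030·9.81·1.59 = 25000 Pa. So P_gauge = P_top − P_atm = -73300 Pa.

P_gauge ≈ -73.3 kPa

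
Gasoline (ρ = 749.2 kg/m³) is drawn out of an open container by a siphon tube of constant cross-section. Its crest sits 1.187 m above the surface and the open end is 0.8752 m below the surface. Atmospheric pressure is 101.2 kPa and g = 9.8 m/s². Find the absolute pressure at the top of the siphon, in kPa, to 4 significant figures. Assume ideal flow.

86.06 kPa

From the surface to the outlet (both open to atmosphere, surface at rest): v = √(2g·h_out) = √(2·9.8·0.8752) = 4.142 m/s.
With constant cross-section the crest speed equals v; applying Bernoulli from the surface up to the crest, P_top = P_atm − ½ρv² − ρg·h_top.
P_top = 101200 − ½·749.2·4.142² − 749.2·9.8·1.187 = 86060 Pa.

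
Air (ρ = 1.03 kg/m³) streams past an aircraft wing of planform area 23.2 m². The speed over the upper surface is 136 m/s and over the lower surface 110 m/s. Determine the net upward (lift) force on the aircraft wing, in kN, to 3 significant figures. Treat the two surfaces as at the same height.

76.4 kN

From P + ½ρv² = const at equal height, P_low − P_up = ½ρ(v_up² − v_low²).
ΔP = ½·1.03·(136² − 110²) = 3290 Pa.
Lift = ΔP · A = 3290 × 23.2 = 76400 N.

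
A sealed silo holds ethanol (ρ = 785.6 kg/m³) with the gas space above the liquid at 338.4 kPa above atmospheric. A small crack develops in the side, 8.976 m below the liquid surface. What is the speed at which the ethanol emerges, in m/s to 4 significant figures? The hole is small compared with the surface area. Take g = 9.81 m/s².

32.21 m/s

Take point 1 at the surface (v₁ ≈ 0) and point 2 at the hole (at atmospheric pressure). Bernoulli: P₁ + ρg h = P_atm + ½ρv₂².
With P₁ − P_atm = 338400 Pa, v₂ = √(2gh + 2ΔP/ρ) = √(2·9.81·8.976 + 2·338400/785.6) = 32.21 m/s.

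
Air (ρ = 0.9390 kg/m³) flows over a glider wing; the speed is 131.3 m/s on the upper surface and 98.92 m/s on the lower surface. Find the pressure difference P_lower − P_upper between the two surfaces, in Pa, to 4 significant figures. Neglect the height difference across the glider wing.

3500 Pa

With negligible Δh, P + ½ρv² is constant, so P_low − P_up = ½ρ(v_up² − v_low²).
ΔP = ½·0.9390·(131.3² − 98.92²) = 3500 Pa.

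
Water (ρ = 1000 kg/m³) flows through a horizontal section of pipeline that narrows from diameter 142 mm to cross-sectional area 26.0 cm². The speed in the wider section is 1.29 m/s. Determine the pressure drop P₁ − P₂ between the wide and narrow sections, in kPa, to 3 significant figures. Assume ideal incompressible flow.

Continuity gives A₁v₁ = A₂v₂, so v₂ = (158 cm²)/(26.0 cm²) × 1.29 m/s = 7.86 m/s.
Bernoulli (h₁ = h₂): P₁ − P₂ = ½ρ(v₂² − v₁²).
P₁ − P₂ = ½·1000·(7.86² − 1.29²) = ½·1000·60.1 = 30000 Pa.

30.0 kPa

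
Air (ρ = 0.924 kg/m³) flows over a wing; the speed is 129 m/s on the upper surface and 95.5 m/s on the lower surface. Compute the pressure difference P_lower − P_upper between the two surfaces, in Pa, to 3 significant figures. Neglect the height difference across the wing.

ΔP ≈ 3470 Pa

The pressure is lower where the speed is higher: ΔP = ½ρ(v_up² − v_low²).
ΔP = ½·0.924·(129² − 95.5²) = 3470 Pa.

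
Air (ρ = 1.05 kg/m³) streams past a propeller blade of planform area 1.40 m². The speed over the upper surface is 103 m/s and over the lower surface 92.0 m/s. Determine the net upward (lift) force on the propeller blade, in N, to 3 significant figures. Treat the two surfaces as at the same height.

F ≈ 1580 N

With equal heights on the two surfaces, Bernoulli gives P_lower − P_upper = ½ρ(v_upper² − v_lower²).
ΔP = ½·1.05·(103² − 92.0²) = 1130 Pa.
Lift = ΔP · A = 1130 × 1.40 = 1580 N.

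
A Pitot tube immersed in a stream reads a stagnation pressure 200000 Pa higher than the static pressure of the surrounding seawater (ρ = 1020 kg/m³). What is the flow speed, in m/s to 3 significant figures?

The dynamic pressure equals the rise in static pressure at the stagnation point: ΔP = ½ρv².
v = √(2ΔP/ρ) = √(2·200000/1020) = 19.8 m/s.

19.8 m/s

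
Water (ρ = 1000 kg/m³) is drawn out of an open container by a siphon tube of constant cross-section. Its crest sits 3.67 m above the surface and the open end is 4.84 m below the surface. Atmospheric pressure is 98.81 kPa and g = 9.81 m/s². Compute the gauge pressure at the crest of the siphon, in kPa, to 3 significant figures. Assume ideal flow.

Bernoulli surface→outlet gives ½v² = g·h_out, so v = √(2·9.81·4.84) = 9.74 m/s.
The bore is uniform, so the speed at the crest is the same v. Bernoulli surface→crest: P_atm = P_top + ½ρv² + ρg·h_top.
P_top = 98810 − ½·1000·9.74² − 1000·9.81·3.67 = 15300 Pa. So P_gauge = P_top − P_atm = -83500 Pa.

P_gauge ≈ -83.5 kPa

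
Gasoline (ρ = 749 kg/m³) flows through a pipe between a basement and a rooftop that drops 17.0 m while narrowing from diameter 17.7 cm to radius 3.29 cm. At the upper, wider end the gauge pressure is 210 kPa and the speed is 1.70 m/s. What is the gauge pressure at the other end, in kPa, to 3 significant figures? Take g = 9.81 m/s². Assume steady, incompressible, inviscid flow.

279 kPa

Continuity gives A₁v₁ = A₂v₂, so v₂ = (246 cm²)/(34.0 cm²) × 1.70 m/s = 12.3 m/s.
Energy conservation along the streamline gives P₂ = P₁ − ½ρ(v₂² − v₁²) − ρg(h₂ − h₁).
P₂ = 210000 + ½·749·(1.70² − 12.3²) − 749·9.81·(−17.0) = 210000 + (-55600) − (-125000) = 279000 Pa.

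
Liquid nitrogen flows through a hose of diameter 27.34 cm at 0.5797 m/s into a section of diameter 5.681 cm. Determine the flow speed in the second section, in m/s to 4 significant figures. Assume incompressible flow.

Continuity gives A₁v₁ = A₂v₂, so v₂ = (587.1 cm²)/(25.35 cm²) × 0.5797 m/s = 13.43 m/s.

13.43 m/s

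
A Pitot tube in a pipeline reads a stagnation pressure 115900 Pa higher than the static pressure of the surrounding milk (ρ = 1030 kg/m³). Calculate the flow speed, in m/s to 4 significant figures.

The dynamic pressure equals the rise in static pressure at the stagnation point: ΔP = ½ρv².
v = √(2ΔP/ρ) = √(2·115900/1030) = 15.00 m/s.

v ≈ 15.00 m/s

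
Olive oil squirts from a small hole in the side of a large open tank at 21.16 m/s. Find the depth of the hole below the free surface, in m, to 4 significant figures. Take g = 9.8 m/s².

h ≈ 22.84 m

Inverting v = √(2gh) gives h = v² / 2g.
h = 21.16²/(2·9.8) = 447.7/19.60 = 22.84 m.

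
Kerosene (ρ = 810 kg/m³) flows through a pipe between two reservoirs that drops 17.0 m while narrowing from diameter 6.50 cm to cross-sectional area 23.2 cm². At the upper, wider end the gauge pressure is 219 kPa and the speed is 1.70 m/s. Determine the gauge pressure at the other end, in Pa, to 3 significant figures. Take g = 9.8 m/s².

P₂ ≈ 353000 Pa

The volume flow rate is constant, so v₂ = (A₁/A₂)v₁ = (33.2/23.2)·1.70 = 2.43 m/s.
Applying Bernoulli between the two ends and solving for P₂: P₂ = P₁ + ½ρ(v₁² − v₂²) − ρgΔh.
P₂ = 219000 + ½·810·(1.70² − 2.43²) − 810·9.8·(−17.0) = 219000 + (-1220) − (-135000) = 353000 Pa.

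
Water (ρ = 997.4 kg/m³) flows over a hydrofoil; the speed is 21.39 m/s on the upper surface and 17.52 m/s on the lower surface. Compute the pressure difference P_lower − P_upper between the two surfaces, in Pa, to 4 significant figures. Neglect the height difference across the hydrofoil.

Bernoulli (same height): P_lower − P_upper = ½ρ(v_upper² − v_lower²).
ΔP = ½·997.4·(21.39² − 17.52²) = 75100 Pa.

75100 Pa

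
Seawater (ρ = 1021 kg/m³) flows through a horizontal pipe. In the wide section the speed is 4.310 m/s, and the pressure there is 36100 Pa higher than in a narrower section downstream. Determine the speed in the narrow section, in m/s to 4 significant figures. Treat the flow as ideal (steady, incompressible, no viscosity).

Horizontal Bernoulli: P₁ + ½ρv₁² = P₂ + ½ρv₂², so v₂² = v₁² + 2(P₁ − P₂)/ρ.
v₂ = √(4.310² + 2·36100/1021) = √(18.58 + 70.71) = 9.449 m/s.

v₂ ≈ 9.449 m/s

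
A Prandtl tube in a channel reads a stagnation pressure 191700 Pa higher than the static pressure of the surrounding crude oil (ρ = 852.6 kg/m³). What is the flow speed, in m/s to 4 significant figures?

v = 21.21 m/s

At the stagnation point the flow is brought to rest, so Bernoulli gives P_stag − P_static = ½ρv².
v = √(2ΔP/ρ) = √(2·191700/852.6) = 21.21 m/s.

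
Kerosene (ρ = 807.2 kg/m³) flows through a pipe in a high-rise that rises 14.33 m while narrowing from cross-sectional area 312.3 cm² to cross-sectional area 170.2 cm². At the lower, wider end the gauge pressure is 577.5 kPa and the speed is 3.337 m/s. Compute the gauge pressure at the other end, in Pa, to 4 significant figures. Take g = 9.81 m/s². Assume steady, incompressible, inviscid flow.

Mass conservation (A₁v₁ = A₂v₂) gives v₂ = 3.337 × 312.3/170.2 = 6.123 m/s.
Energy conservation along the streamline gives P₂ = P₁ − ½ρ(v₂² − v₁²) − ρg(h₂ − h₁).
P₂ = 577500 + ½·807.2·(3.337² − 6.123²) − 807.2·9.81·(+14.33) = 577500 + (-10640) − (113500) = 453400 Pa.

P₂ ≈ 453400 Pa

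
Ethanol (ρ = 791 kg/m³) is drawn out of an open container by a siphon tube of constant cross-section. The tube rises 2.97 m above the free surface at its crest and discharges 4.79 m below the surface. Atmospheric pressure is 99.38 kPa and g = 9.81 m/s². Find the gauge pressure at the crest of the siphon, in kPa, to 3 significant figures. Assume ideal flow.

P_gauge = -60.2 kPa

The outlet speed comes from Torricelli: v = √(2g·4.79) = 9.69 m/s.
Continuity keeps v the same throughout the tube; from surface to crest, P_atm + 0 = P_top + ½ρv² + ρg·h_top.
P_top = 99380 − ½·791·9.69² − 791·9.81·2.97 = 39200 Pa. So P_gauge = P_top − P_atm = -60200 Pa.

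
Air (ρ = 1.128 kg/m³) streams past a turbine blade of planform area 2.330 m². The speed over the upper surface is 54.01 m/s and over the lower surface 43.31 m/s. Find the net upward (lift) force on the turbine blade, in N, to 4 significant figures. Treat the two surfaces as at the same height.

With equal heights on the two surfaces, Bernoulli gives P_lower − P_upper = ½ρ(v_upper² − v_lower²).
ΔP = ½·1.128·(54.01² − 43.31²) = 587.3 Pa.
Lift = ΔP · A = 587.3 × 2.330 = 1368 N.

F = 1368 N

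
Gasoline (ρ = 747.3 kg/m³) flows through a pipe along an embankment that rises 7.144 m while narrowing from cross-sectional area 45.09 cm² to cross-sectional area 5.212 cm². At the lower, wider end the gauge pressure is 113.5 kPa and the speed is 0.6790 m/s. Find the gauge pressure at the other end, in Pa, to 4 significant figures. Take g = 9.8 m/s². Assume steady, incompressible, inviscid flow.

P₂ = 48460 Pa

The volume flow rate is constant, so v₂ = (A₁/A₂)v₁ = (45.09/5.212)·0.6790 = 5.874 m/s.
Energy conservation along the streamline gives P₂ = P₁ − ½ρ(v₂² − v₁²) − ρg(h₂ − h₁).
P₂ = 113500 + ½·747.3·(0.6790² − 5.874²) − 747.3·9.8·(+7.144) = 113500 + (-12720) − (52320) = 48460 Pa.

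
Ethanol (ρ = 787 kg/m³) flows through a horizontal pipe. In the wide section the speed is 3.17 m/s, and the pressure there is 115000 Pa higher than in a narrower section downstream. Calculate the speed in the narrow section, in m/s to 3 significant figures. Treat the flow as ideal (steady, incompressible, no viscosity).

Horizontal Bernoulli: P₁ + ½ρv₁² = P₂ + ½ρv₂², so v₂² = v₁² + 2(P₁ − P₂)/ρ.
v₂ = √(3.17² + 2·115000/787) = √(10.0 + 292) = 17.4 m/s.

v₂ ≈ 17.4 m/s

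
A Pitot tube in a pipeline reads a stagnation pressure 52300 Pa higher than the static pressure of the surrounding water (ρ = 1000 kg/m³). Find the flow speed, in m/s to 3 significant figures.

Bernoulli between the free stream and the stagnation point: ½ρv² = P_stag − P_static.
v = √(2ΔP/ρ) = √(2·52300/1000) = 10.2 m/s.

v ≈ 10.2 m/s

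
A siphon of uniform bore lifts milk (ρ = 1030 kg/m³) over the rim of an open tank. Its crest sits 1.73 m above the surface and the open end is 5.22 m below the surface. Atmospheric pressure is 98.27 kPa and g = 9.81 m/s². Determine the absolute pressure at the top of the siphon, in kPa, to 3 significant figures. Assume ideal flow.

Bernoulli surface→outlet gives ½v² = g·h_out, so v = √(2·9.81·5.22) = 10.1 m/s.
The bore is uniform, so the speed at the crest is the same v. Bernoulli surface→crest: P_atm = P_top + ½ρv² + ρg·h_top.
P_top = 98270 − ½·1030·10.1² − 1030·9.81·1.73 = 28000 Pa.

28.0 kPa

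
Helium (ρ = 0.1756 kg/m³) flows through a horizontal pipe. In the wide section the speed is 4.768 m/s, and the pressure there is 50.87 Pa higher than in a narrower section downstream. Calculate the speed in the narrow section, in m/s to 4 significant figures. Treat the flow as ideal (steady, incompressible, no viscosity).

v₂ ≈ 24.54 m/s

With h₁ = h₂, rearranging Bernoulli gives v₂ = √(v₁² + 2ΔP/ρ).
v₂ = √(4.768² + 2·50.87/0.1756) = √(22.73 + 579.4) = 24.54 m/s.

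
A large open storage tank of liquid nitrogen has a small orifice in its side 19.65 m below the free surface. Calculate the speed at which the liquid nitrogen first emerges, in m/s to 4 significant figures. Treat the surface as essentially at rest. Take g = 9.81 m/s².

v ≈ 19.63 m/s

With the surface at rest and both surface and jet at atmospheric pressure, Bernoulli gives ρg h = ½ρv², so v = √(2gh) = √(2·9.81·19.65) = 19.63 m/s.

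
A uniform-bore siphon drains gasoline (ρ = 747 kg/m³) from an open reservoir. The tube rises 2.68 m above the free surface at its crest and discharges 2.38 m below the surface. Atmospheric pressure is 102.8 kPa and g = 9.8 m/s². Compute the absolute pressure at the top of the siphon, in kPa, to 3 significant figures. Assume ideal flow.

From the surface to the outlet (both open to atmosphere, surface at rest): v = √(2g·h_out) = √(2·9.8·2.38) = 6.83 m/s.
With constant cross-section the crest speed equals v; applying Bernoulli from the surface up to the crest, P_top = P_atm − ½ρv² − ρg·h_top.
P_top = 102800 − ½·747·6.83² − 747·9.8·2.68 = 65800 Pa.

P_top ≈ 65.8 kPa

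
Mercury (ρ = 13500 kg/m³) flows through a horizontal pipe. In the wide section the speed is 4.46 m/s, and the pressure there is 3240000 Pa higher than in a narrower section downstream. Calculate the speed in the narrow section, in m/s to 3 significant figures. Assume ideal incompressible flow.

Horizontal Bernoulli: P₁ + ½ρv₁² = P₂ + ½ρv₂², so v₂² = v₁² + 2(P₁ − P₂)/ρ.
v₂ = √(4.46² + 2·3240000/13500) = √(19.9 + 480) = 22.4 m/s.

v₂ ≈ 22.4 m/s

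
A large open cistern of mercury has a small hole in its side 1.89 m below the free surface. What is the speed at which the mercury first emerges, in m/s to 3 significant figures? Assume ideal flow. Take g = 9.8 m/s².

Bernoulli from surface to hole (P equal, v_surface ≈ 0): v = √(2gh) = √(2×9.8×1.89) = 6.09 m/s.

v = 6.09 m/s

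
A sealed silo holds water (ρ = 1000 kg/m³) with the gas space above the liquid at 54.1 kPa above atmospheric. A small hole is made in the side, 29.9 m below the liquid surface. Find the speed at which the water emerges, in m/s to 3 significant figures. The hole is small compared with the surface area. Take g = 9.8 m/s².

Take point 1 at the surface (v₁ ≈ 0) and point 2 at the hole (at atmospheric pressure). Bernoulli: P₁ + ρg h = P_atm + ½ρv₂².
With P₁ − P_atm = 54100 Pa, v₂ = √(2gh + 2ΔP/ρ) = √(2·9.8·29.9 + 2·54100/1000) = 26.3 m/s.

26.3 m/s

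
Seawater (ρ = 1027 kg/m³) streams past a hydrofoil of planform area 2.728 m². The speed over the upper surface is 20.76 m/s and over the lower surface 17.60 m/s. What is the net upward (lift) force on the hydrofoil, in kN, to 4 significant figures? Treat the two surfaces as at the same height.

F ≈ 169.8 kN

From P + ½ρv² = const at equal height, P_low − P_up = ½ρ(v_up² − v_low²).
ΔP = ½·1027·(20.76² − 17.60²) = 62250 Pa.
Lift = ΔP · A = 62250 × 2.728 = 169800 N.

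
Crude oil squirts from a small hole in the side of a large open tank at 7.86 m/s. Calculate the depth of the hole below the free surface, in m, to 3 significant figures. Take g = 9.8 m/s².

h ≈ 3.15 m

Inverting v = √(2gh) gives h = v² / 2g.
h = 7.86²/(2·9.8) = 61.8/19.60 = 3.15 m.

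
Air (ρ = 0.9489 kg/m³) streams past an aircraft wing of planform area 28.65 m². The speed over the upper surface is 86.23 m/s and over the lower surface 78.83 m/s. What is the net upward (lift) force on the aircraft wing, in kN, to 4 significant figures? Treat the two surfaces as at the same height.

From P + ½ρv² = const at equal height, P_low − P_up = ½ρ(v_up² − v_low²).
ΔP = ½·0.9489·(86.23² − 78.83²) = 579.5 Pa.
Lift = ΔP · A = 579.5 × 28.65 = 16600 N.

F ≈ 16.60 kN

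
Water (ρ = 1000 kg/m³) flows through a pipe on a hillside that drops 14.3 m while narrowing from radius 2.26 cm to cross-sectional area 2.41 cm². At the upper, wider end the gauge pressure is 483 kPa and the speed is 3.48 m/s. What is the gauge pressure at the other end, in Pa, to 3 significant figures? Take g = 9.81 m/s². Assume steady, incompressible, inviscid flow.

P₂ ≈ 361000 Pa

Mass conservation (A₁v₁ = A₂v₂) gives v₂ = 3.48 × 16.0/2.41 = 23.2 m/s.
Applying Bernoulli between the two ends and solving for P₂: P₂ = P₁ + ½ρ(v₁² − v₂²) − ρgΔh.
P₂ = 483000 + ½·1000·(3.48² − 23.2²) − 1000·9.81·(−14.3) = 483000 + (-262000) − (-140000) = 361000 Pa.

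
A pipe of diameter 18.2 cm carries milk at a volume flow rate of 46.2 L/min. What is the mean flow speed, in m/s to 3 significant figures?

0.0296 m/s

Q = 46.2 L/min = 0.000770 m³/s.
v = Q/A = 0.000770 / 0.0260 = 0.0296 m/s.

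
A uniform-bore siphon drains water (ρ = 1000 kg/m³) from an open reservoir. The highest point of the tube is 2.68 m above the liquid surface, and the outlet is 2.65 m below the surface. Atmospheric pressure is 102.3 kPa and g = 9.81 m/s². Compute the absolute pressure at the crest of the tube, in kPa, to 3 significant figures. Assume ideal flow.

P_top ≈ 50.0 kPa

Bernoulli surface→outlet gives ½v² = g·h_out, so v = √(2·9.81·2.65) = 7.21 m/s.
Continuity keeps v the same throughout the tube; from surface to crest, P_atm + 0 = P_top + ½ρv² + ρg·h_top.
P_top = 102300 − ½·1000·7.21² − 1000·9.81·2.68 = 50000 Pa.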